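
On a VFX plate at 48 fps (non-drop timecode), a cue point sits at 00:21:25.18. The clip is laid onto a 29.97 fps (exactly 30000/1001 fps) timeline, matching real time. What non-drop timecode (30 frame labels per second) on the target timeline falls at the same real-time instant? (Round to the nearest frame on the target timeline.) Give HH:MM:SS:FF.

00:21:24:03

Source frame index: (0×3600 + 21×60 + 25) × 48 + 18 = 61698.
Real time: 61698 / (48) = 10283/8 s.
Target frame: (10283/8) × (30000/1001) = 423750/11 ≈ 38522.727 → 38523.
At 30 labels/s: frame 38523 → 00:21:24:03.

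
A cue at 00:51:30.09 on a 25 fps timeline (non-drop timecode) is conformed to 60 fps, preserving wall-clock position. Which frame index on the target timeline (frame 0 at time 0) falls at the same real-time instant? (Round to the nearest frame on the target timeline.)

Source frame index: (0×3600 + 51×60 + 30) × 25 + 9 = 77259.
Real time: 77259 / (25) = 77259/25 s.
Target frame: (77259/25) × (60) = 927108/5 ≈ 185421.600 → 185422.

frame 185422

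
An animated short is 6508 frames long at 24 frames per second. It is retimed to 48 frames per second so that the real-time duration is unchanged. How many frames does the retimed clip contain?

13016 frames

Frames at target rate = 6508 × (48) / (24) = 13016.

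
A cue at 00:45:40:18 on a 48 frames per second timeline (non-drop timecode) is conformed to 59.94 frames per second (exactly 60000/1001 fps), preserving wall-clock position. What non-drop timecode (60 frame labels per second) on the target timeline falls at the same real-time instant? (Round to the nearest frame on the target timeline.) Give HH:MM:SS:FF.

00:45:37:38

Source frame index: (0×3600 + 45×60 + 40) × 48 + 18 = 131538.
Real time: 131538 / (48) = 21923/8 s.
Target frame: (21923/8) × (60000/1001) = 14947500/91 ≈ 164258.242 → 164258.
At 60 labels/s: frame 164258 → 00:45:37:38.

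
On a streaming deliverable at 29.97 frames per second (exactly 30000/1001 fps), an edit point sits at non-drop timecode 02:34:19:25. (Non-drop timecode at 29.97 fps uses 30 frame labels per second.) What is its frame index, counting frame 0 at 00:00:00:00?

277795

Total seconds to the label: (2 × 3600 + 34 × 60 + 19) = 9259.
Frame index = 9259 × 30 + 25 = 277795.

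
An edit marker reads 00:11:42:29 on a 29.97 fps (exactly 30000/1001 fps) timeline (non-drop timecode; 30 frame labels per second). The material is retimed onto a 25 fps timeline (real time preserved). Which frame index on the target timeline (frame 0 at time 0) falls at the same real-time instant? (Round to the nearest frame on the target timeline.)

Source frame index: (0×3600 + 11×60 + 42) × 30 + 29 = 21089.
Real time: 21089 / (30000/1001) = 21110089/30000 s.
Target frame: (21110089/30000) × (25) = 21110089/1200 ≈ 17591.741 → 17592.

frame 17592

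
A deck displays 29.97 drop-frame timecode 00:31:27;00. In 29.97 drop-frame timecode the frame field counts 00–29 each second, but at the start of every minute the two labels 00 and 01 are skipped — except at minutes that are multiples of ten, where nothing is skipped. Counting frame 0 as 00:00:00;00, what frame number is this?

56554

As if non-drop at 30 labels/s: (0 × 3600 + 31 × 60 + 27) × 30 + 0 = 56610.
Minute boundaries passed: 31; those not divisible by 10: 31 − 3 = 28; dropped labels = 2 × 28 = 56.
Actual frame index = 56610 − 56 = 56554.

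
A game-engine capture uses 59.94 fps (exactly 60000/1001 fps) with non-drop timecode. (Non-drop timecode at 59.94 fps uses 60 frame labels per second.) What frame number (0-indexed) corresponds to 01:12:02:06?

Total seconds to the label: (1 × 3600 + 12 × 60 + 2) = 4322.
Frame index = 4322 × 60 + 6 = 259326.

frame 259326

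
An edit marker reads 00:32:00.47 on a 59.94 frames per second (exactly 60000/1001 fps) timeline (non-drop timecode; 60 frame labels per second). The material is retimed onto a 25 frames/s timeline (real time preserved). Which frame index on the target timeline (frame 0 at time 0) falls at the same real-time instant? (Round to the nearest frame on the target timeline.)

frame 48068

Source frame index: (0×3600 + 32×60 + 0) × 60 + 47 = 115247.
Real time: 115247 / (60000/1001) = 115362247/60000 s.
Target frame: (115362247/60000) × (25) = 115362247/2400 ≈ 48067.603 → 48068.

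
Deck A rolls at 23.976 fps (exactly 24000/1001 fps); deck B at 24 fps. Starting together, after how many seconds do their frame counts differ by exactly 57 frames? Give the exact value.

2377.375 seconds

The gap grows by |24 − 24000/1001| = 24/1001 frames per second.
Time for a 57-frame gap: 57 ÷ (24/1001) = 2377.375 s.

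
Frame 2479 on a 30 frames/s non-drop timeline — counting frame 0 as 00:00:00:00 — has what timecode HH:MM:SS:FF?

2479 ÷ 30 = 82 full seconds, remainder 19 frames.
82 s = 0 h 1 min 22 s.
Timecode: 00:01:22:19.

00:01:22:19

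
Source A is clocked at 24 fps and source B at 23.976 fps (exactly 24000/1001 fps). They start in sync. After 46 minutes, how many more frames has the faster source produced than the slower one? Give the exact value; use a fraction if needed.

66240/1001 frames

46 min = 2760 s.
A emits 24 × 2760 = 66240 frames; B emits 24000/1001 × 2760 = 66240000/1001.
Difference = 66240/1001 frames (≈ 66.1738); B is behind A.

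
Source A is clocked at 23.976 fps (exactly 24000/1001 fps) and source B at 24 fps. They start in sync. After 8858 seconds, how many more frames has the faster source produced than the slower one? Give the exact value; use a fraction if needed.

212592/1001 frames

A emits 24000/1001 × 8858 = 212592000/1001 frames; B emits 24 × 8858 = 212592.
Difference = 212592/1001 frames (≈ 212.3796); B is ahead of A.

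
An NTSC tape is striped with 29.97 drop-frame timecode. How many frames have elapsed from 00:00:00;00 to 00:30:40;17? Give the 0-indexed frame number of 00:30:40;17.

55163

As if non-drop at 30 labels/s: (0 × 3600 + 30 × 60 + 40) × 30 + 17 = 55217.
Minute boundaries passed: 30; those not divisible by 10: 30 − 3 = 27; dropped labels = 2 × 27 = 54.
Actual frame index = 55217 − 54 = 55163.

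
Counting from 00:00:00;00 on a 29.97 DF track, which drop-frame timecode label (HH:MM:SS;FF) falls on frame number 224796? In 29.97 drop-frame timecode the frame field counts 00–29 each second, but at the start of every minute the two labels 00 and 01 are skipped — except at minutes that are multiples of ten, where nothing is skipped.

02:05:00;22

Ten DF minutes hold 17982 frames, so frame 224796 lies in block 12 (frames 215784–233765) with 9012 frames into that block.
The block's first minute is 1800 frames and the rest 1798 each; 9012 frames reaches minute 5, so 12 × 18 + 5 × 2 = 226 labels have been skipped so far.
Adding those back, label number 224796 + 226 = 225022 at 30 labels/s is 7500 s + 22 f = 2 h 5 min 0 s frame 22, i.e. 02:05:00;22.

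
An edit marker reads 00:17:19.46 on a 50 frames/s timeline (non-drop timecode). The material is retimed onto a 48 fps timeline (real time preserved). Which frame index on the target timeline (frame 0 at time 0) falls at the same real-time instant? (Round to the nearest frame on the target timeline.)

Source frame index: (0×3600 + 17×60 + 19) × 50 + 46 = 51996.
Real time: 51996 / (50) = 25998/25 s.
Target frame: (25998/25) × (48) = 1247904/25 ≈ 49916.160 → 49916.

frame 49916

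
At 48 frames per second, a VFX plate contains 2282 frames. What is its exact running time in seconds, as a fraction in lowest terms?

1141/24 seconds

Running time = 2282 ÷ (48) = 2282 × 1/48 = 1141/24 s.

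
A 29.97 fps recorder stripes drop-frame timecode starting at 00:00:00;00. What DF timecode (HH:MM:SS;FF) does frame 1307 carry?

Ten DF minutes hold 17982 frames, so frame 1307 lies in block 0 (frames 0–17981) with 1307 frames into that block.
The block's first minute is 1800 frames and the rest 1798 each; 1307 frames reaches minute 0, so 0 × 18 + 0 × 2 = 0 labels have been skipped so far.
Adding those back, label number 1307 + 0 = 1307 at 30 labels/s is 43 s + 17 f = 0 h 0 min 43 s frame 17, i.e. 00:00:43;17.

00:00:43;17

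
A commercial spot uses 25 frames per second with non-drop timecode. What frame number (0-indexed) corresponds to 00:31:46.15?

Total seconds to the label: (0 × 3600 + 31 × 60 + 46) = 1906.
Frame index = 1906 × 25 + 15 = 47665.

47665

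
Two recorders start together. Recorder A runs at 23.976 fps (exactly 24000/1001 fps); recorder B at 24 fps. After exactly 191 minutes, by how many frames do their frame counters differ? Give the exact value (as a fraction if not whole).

275040/1001 frames

191 min = 11460 s.
A emits 24000/1001 × 11460 = 275040000/1001 frames; B emits 24 × 11460 = 275040.
Difference = 275040/1001 frames (≈ 274.7652); B is ahead of A.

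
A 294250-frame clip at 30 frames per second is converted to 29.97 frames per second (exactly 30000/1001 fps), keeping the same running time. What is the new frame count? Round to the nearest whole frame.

Frames at target rate = 294250 × (30000/1001) / (30) = 26750000/91 ≈ 293956.044.
Nearest whole frame: 293956.

293956 frames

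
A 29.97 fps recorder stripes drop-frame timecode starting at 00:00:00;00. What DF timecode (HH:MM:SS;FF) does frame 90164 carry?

Ten DF minutes hold 17982 frames, so frame 90164 lies in block 5 (frames 89910–107891) with 254 frames into that block.
The block's first minute is 1800 frames and the rest 1798 each; 254 frames reaches minute 0, so 5 × 18 + 0 × 2 = 90 labels have been skipped so far.
Adding those back, label number 90164 + 90 = 90254 at 30 labels/s is 3008 s + 14 f = 0 h 50 min 8 s frame 14, i.e. 00:50:08;14.

00:50:08;14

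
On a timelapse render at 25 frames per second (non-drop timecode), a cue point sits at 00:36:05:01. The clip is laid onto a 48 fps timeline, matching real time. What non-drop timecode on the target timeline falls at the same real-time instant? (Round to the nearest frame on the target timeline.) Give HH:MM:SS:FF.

Source frame index: (0×3600 + 36×60 + 5) × 25 + 1 = 54126.
Real time: 54126 / (25) = 54126/25 s.
Target frame: (54126/25) × (48) = 2598048/25 ≈ 103921.920 → 103922.
At 48 labels/s: frame 103922 → 00:36:05:02.

00:36:05:02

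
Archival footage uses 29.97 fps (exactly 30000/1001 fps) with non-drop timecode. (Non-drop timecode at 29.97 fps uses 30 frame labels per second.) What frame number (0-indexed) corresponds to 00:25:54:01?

frame 46621

Total seconds to the label: (0 × 3600 + 25 × 60 + 54) = 1554.
Frame index = 1554 × 30 + 1 = 46621.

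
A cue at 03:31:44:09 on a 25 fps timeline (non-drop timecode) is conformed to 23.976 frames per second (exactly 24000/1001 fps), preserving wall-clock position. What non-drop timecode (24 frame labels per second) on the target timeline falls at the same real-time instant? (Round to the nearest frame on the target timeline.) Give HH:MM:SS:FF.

Source frame index: (3×3600 + 31×60 + 44) × 25 + 9 = 317609.
Real time: 317609 / (25) = 317609/25 s.
Target frame: (317609/25) × (24000/1001) = 304904640/1001 ≈ 304600.040 → 304600.
At 24 labels/s: frame 304600 → 03:31:31:16.

03:31:31:16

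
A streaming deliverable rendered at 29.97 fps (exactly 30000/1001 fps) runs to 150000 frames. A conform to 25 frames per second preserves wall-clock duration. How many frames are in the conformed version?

Target frames = source frames × (target rate / source rate) = 150000 × (25)/(30000/1001) = 150000 × 1001/1200 = 125125.

125125 frames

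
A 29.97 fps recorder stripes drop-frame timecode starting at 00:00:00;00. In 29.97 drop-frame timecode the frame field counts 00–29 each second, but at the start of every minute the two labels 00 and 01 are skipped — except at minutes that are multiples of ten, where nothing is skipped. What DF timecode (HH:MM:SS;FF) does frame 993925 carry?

09:12:43;29

Ten DF minutes hold 17982 frames, so frame 993925 lies in block 55 (frames 989010–1006991) with 4915 frames into that block.
The block's first minute is 1800 frames and the rest 1798 each; 4915 frames reaches minute 2, so 55 × 18 + 2 × 2 = 994 labels have been skipped so far.
Adding those back, label number 993925 + 994 = 994919 at 30 labels/s is 33163 s + 29 f = 9 h 12 min 43 s frame 29, i.e. 09:12:43;29.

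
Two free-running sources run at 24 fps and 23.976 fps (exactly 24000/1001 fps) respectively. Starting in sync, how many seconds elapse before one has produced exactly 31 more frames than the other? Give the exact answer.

31031/24 seconds

The gap grows by |24000/1001 − 24| = 24/1001 frames per second.
Time for a 31-frame gap: 31 ÷ (24/1001) = 31031/24 s.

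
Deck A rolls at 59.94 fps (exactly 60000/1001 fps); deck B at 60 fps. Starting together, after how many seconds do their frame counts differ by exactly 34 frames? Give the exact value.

The gap grows by |60 − 60000/1001| = 60/1001 frames per second.
Time for a 34-frame gap: 34 ÷ (60/1001) = 17017/30 s.

17017/30 seconds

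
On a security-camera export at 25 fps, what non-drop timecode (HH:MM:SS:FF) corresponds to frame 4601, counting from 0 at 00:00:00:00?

00:03:04:01

4601 ÷ 25 = 184 full seconds, remainder 1 frame.
184 s = 0 h 3 min 4 s.
Timecode: 00:03:04:01.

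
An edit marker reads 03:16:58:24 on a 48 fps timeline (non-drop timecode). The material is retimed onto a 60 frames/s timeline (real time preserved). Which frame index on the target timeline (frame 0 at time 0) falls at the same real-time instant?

Source frame index: (3×3600 + 16×60 + 58) × 48 + 24 = 567288.
Real time: 567288 / (48) = 23637/2 s.
Target frame: (23637/2) × (60) = 709110.

frame 709110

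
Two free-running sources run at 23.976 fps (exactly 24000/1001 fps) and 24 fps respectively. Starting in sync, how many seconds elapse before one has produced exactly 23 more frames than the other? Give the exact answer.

The gap grows by |24 − 24000/1001| = 24/1001 frames per second.
Time for a 23-frame gap: 23 ÷ (24/1001) = 23023/24 s.

23023/24 seconds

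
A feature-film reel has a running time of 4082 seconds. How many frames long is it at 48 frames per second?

Frames = 4082 × 48 = 195936.

195936 frames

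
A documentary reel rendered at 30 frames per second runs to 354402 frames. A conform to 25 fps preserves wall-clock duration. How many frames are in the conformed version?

Target frames = source frames × (target rate / source rate) = 354402 × (25)/(30) = 354402 × 5/6 = 295335.

295335 frames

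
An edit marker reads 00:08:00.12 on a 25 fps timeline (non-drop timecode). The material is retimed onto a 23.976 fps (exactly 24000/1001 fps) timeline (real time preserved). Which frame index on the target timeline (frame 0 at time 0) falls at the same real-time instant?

frame 11520

Source frame index: (0×3600 + 8×60 + 0) × 25 + 12 = 12012.
Real time: 12012 / (25) = 12012/25 s.
Target frame: (12012/25) × (24000/1001) = 11520.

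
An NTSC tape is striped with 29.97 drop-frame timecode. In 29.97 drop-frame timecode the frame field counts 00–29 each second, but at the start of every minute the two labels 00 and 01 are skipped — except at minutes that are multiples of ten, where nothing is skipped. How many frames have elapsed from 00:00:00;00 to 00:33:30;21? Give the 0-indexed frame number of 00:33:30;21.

As if non-drop at 30 labels/s: (0 × 3600 + 33 × 60 + 30) × 30 + 21 = 60321.
Minute boundaries passed: 33; those not divisible by 10: 33 − 3 = 30; dropped labels = 2 × 30 = 60.
Actual frame index = 60321 − 60 = 60261.

60261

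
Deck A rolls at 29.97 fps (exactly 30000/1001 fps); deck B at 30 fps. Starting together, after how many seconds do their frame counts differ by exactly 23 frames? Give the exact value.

23023/30 seconds

The gap grows by |30 − 30000/1001| = 30/1001 frames per second.
Time for a 23-frame gap: 23 ÷ (30/1001) = 23023/30 s.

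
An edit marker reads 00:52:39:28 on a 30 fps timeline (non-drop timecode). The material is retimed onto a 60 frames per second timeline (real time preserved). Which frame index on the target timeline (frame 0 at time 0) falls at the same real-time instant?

Source frame index: (0×3600 + 52×60 + 39) × 30 + 28 = 94798.
Real time: 94798 / (30) = 47399/15 s.
Target frame: (47399/15) × (60) = 189596.

frame 189596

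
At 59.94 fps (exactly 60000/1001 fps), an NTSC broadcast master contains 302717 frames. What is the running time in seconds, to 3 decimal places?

5050.329 seconds

Running time = 302717 × 1001/60000 = 303019717/60000 s ≈ 5050.329 s.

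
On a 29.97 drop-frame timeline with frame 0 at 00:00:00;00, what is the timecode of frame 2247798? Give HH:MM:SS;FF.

Ten DF minutes hold 17982 frames, so frame 2247798 lies in block 125 (frames 2247750–2265731) with 48 frames into that block.
The block's first minute is 1800 frames and the rest 1798 each; 48 frames reaches minute 0, so 125 × 18 + 0 × 2 = 2250 labels have been skipped so far.
Adding those back, label number 2247798 + 2250 = 2250048 at 30 labels/s is 75001 s + 18 f = 20 h 50 min 1 s frame 18, i.e. 20:50:01;18.

20:50:01;18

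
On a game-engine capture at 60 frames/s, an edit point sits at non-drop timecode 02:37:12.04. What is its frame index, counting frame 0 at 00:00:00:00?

frame 565924

Total seconds to the label: (2 × 3600 + 37 × 60 + 12) = 9432.
Frame index = 9432 × 60 + 4 = 565924.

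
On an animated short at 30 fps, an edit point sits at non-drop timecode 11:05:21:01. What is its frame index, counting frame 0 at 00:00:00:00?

frame 1197631

Total seconds to the label: (11 × 3600 + 5 × 60 + 21) = 39921.
Frame index = 39921 × 30 + 1 = 1197631.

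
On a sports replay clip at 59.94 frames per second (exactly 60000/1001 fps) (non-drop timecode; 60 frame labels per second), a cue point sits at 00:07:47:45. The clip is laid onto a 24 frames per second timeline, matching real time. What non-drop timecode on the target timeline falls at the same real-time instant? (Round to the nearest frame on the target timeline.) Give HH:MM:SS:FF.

00:07:48:05

Source frame index: (0×3600 + 7×60 + 47) × 60 + 45 = 28065.
Real time: 28065 / (60000/1001) = 1872871/4000 s.
Target frame: (1872871/4000) × (24) = 5618613/500 ≈ 11237.226 → 11237.
At 24 labels/s: frame 11237 → 00:07:48:05.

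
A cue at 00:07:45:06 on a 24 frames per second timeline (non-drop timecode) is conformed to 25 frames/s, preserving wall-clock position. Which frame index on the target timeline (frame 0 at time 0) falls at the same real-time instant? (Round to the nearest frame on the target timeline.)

Source frame index: (0×3600 + 7×60 + 45) × 24 + 6 = 11166.
Real time: 11166 / (24) = 1861/4 s.
Target frame: (1861/4) × (25) = 46525/4 ≈ 11631.250 → 11631.

frame 11631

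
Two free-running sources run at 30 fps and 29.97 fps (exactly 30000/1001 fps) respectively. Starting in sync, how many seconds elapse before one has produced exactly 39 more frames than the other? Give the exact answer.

1301.3 seconds

The gap grows by |30000/1001 − 30| = 30/1001 frames per second.
Time for a 39-frame gap: 39 ÷ (30/1001) = 1301.3 s.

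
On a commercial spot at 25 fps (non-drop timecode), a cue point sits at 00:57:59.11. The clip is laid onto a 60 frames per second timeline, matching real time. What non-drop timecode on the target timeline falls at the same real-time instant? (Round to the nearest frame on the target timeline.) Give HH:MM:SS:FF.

Source frame index: (0×3600 + 57×60 + 59) × 25 + 11 = 86986.
Real time: 86986 / (25) = 86986/25 s.
Target frame: (86986/25) × (60) = 1043832/5 ≈ 208766.400 → 208766.
At 60 labels/s: frame 208766 → 00:57:59:26.

00:57:59:26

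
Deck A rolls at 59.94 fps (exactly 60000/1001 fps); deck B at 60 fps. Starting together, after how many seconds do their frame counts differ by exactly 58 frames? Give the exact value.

29029/30 seconds

The gap grows by |60 − 60000/1001| = 60/1001 frames per second.
Time for a 58-frame gap: 58 ÷ (60/1001) = 29029/30 s.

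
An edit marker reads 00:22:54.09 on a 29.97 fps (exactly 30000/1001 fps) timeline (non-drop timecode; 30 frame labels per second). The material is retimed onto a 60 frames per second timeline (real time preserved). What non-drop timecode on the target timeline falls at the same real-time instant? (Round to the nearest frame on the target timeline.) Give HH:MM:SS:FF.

Source frame index: (0×3600 + 22×60 + 54) × 30 + 9 = 41229.
Real time: 41229 / (30000/1001) = 13756743/10000 s.
Target frame: (13756743/10000) × (60) = 41270229/500 ≈ 82540.458 → 82540.
At 60 labels/s: frame 82540 → 00:22:55:40.

00:22:55:40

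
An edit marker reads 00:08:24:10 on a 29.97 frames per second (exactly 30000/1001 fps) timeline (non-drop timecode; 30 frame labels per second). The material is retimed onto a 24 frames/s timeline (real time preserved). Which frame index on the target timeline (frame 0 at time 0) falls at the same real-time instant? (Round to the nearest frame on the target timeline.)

frame 12116

Source frame index: (0×3600 + 8×60 + 24) × 30 + 10 = 15130.
Real time: 15130 / (30000/1001) = 1514513/3000 s.
Target frame: (1514513/3000) × (24) = 1514513/125 ≈ 12116.104 → 12116.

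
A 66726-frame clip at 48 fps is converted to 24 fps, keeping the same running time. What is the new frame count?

33363 frames

Frames at target rate = 66726 × (24) / (48) = 33363.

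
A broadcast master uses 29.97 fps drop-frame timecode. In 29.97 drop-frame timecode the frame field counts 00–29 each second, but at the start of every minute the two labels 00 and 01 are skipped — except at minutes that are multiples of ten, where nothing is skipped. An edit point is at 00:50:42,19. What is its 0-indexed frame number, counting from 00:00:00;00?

Complete 10-minute blocks: 5, each 17982 frames → 89910.
Remaining 0 whole minutes in the current block: 0 frames.
Within the current minute: 42 × 30 + 19 = 1279. Total = 89910 + 0 + 1279 = 91189.

91189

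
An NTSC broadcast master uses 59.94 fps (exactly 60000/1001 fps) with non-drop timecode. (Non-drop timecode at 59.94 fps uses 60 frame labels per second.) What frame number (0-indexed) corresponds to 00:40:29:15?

145755

Total seconds to the label: (0 × 3600 + 40 × 60 + 29) = 2429.
Frame index = 2429 × 60 + 15 = 145755.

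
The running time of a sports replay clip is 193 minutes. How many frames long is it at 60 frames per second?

694800 frames

193 min = 11580 s.
Frames = 11580 × 60 = 694800.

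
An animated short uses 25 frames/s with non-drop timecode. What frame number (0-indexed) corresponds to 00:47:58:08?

Total seconds to the label: (0 × 3600 + 47 × 60 + 58) = 2878.
Frame index = 2878 × 25 + 8 = 71958.

frame 71958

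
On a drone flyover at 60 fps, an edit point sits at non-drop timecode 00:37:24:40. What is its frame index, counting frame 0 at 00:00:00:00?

Total seconds to the label: (0 × 3600 + 37 × 60 + 24) = 2244.
Frame index = 2244 × 60 + 40 = 134680.

frame 134680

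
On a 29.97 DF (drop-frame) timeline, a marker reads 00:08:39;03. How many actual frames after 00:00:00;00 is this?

As if non-drop at 30 labels/s: (0 × 3600 + 8 × 60 + 39) × 30 + 3 = 15573.
Minute boundaries passed: 8; those not divisible by 10: 8 − 0 = 8; dropped labels = 2 × 8 = 16.
Actual frame index = 15573 − 16 = 15557.

15557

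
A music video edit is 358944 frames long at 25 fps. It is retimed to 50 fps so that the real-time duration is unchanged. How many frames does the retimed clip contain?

717888 frames

Target frames = source frames × (target rate / source rate) = 358944 × (50)/(25) = 358944 × 2 = 717888.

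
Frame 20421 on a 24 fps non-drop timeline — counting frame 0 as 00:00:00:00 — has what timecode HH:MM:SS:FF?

00:14:10:21

20421 ÷ 24 = 850 full seconds, remainder 21 frames.
850 s = 0 h 14 min 10 s.
Timecode: 00:14:10:21.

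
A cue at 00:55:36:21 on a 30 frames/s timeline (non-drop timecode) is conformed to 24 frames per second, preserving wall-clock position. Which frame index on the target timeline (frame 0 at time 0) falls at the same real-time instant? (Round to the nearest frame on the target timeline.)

Source frame index: (0×3600 + 55×60 + 36) × 30 + 21 = 100101.
Real time: 100101 / (30) = 33367/10 s.
Target frame: (33367/10) × (24) = 400404/5 ≈ 80080.800 → 80081.

frame 80081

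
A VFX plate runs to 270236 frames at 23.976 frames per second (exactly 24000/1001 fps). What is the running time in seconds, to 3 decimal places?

11271.093 seconds

Running time = 270236 × 1001/24000 = 67626559/6000 s ≈ 11271.093 s.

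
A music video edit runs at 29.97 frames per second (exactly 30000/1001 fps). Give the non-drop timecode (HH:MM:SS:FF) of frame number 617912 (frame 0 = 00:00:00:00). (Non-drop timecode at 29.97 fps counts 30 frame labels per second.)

05:43:17:02

617912 ÷ 30 = 20597 full seconds, remainder 2 frames.
20597 s = 5 h 43 min 17 s.
Timecode: 05:43:17:02.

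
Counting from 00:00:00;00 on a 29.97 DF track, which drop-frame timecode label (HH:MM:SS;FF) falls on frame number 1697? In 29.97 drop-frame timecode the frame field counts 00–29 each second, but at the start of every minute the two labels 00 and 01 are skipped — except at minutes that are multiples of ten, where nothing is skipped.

00:00:56;17

Each 10-minute DF block holds 10 × 60 × 30 − 9 × 2 = 17982 frames. 1697 ÷ 17982 → 0 full blocks, remainder 1697.
Within the partial block the first minute is 1800 frames and each further minute 1798, so 0 further minute boundaries passed. Total skipped labels = 18 × 0 + 2 × 0 = 0.
Non-drop label index = 1697 + 0 = 1697; at 30 labels/s that is 00:00:56:17, i.e. DF 00:00:56;17.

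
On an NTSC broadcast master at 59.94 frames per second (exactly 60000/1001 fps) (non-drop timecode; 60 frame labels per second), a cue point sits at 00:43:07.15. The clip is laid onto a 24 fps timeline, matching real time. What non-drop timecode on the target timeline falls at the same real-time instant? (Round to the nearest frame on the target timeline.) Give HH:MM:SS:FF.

00:43:09:20

Source frame index: (0×3600 + 43×60 + 7) × 60 + 15 = 155235.
Real time: 155235 / (60000/1001) = 10359349/4000 s.
Target frame: (10359349/4000) × (24) = 31078047/500 ≈ 62156.094 → 62156.
At 24 labels/s: frame 62156 → 00:43:09:20.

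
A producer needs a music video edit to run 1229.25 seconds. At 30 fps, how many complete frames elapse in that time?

36877 frames

Frames = 1229.25 × 30 = 73755/2 ≈ 36877.5000.
Complete frames: 36877.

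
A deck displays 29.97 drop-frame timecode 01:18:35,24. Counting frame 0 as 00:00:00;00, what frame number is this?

141332

As if non-drop at 30 labels/s: (1 × 3600 + 18 × 60 + 35) × 30 + 24 = 141474.
Minute boundaries passed: 78; those not divisible by 10: 78 − 7 = 71; dropped labels = 2 × 71 = 142.
Actual frame index = 141474 − 142 = 141332.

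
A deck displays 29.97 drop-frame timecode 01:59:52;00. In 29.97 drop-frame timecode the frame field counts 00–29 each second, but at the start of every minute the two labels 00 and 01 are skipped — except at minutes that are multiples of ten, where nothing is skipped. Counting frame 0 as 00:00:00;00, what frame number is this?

As if non-drop at 30 labels/s: (1 × 3600 + 59 × 60 + 52) × 30 + 0 = 215760.
Minute boundaries passed: 119; those not divisible by 10: 119 − 11 = 108; dropped labels = 2 × 108 = 216.
Actual frame index = 215760 − 216 = 215544.

215544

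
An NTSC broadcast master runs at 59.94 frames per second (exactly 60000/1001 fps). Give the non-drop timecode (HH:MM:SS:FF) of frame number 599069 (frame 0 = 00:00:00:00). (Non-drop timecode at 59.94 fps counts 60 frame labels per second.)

599069 ÷ 60 = 9984 full seconds, remainder 29 frames.
9984 s = 2 h 46 min 24 s.
Timecode: 02:46:24:29.

02:46:24:29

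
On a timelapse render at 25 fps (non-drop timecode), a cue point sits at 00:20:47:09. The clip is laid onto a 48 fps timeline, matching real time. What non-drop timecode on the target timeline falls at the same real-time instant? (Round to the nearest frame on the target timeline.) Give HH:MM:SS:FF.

Source frame index: (0×3600 + 20×60 + 47) × 25 + 9 = 31184.
Real time: 31184 / (25) = 31184/25 s.
Target frame: (31184/25) × (48) = 1496832/25 ≈ 59873.280 → 59873.
At 48 labels/s: frame 59873 → 00:20:47:17.

00:20:47:17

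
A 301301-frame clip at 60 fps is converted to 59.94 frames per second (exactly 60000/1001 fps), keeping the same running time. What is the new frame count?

Target frames = source frames × (target rate / source rate) = 301301 × (60000/1001)/(60) = 301301 × 1000/1001 = 301000.

301000 frames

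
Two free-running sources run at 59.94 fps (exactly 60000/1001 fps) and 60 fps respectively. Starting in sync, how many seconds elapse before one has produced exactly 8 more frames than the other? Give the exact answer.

The gap grows by |60 − 60000/1001| = 60/1001 frames per second.
Time for a 8-frame gap: 8 ÷ (60/1001) = 2002/15 s.

2002/15 seconds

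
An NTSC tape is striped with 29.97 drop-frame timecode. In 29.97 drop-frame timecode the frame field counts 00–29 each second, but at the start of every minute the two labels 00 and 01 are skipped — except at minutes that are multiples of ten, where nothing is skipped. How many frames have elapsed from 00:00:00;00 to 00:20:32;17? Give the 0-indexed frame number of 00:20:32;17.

36941

Complete 10-minute blocks: 2, each 17982 frames → 35964.
Remaining 0 whole minutes in the current block: 0 frames.
Within the current minute: 32 × 30 + 17 = 977. Total = 35964 + 0 + 977 = 36941.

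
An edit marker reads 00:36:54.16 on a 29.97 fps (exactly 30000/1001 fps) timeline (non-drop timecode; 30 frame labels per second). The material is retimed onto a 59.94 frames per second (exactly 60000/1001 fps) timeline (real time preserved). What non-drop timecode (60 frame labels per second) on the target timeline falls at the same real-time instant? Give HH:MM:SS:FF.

Source frame index: (0×3600 + 36×60 + 54) × 30 + 16 = 66436.
Real time: 66436 / (30000/1001) = 16625609/7500 s.
Target frame: (16625609/7500) × (60000/1001) = 132872.
At 60 labels/s: frame 132872 → 00:36:54:32.

00:36:54:32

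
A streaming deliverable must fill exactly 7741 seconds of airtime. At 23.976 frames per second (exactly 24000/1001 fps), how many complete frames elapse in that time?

Frames = 7741 × 24000/1001 = 185784000/1001 ≈ 185598.4016.
Complete frames: 185598.

185598 frames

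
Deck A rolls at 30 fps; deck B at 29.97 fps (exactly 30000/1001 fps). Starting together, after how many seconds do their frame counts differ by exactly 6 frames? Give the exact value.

200.2 seconds

The gap grows by |30000/1001 − 30| = 30/1001 frames per second.
Time for a 6-frame gap: 6 ÷ (30/1001) = 200.2 s.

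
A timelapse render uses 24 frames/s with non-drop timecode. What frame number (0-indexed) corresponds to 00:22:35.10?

Total seconds to the label: (0 × 3600 + 22 × 60 + 35) = 1355.
Frame index = 1355 × 24 + 10 = 32530.

frame 32530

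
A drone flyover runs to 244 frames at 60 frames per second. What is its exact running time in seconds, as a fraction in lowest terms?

Running time = 244 ÷ (60) = 244 × 1/60 = 61/15 s.

61/15 seconds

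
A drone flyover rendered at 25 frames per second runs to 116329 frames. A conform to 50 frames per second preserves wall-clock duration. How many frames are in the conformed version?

Frames at target rate = 116329 × (50) / (25) = 232658.

232658 frames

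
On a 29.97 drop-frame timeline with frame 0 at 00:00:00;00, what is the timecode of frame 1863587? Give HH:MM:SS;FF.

17:16:21;23

Ten DF minutes hold 17982 frames, so frame 1863587 lies in block 103 (frames 1852146–1870127) with 11441 frames into that block.
The block's first minute is 1800 frames and the rest 1798 each; 11441 frames reaches minute 6, so 103 × 18 + 6 × 2 = 1866 labels have been skipped so far.
Adding those back, label number 1863587 + 1866 = 1865453 at 30 labels/s is 62181 s + 23 f = 17 h 16 min 21 s frame 23, i.e. 17:16:21;23.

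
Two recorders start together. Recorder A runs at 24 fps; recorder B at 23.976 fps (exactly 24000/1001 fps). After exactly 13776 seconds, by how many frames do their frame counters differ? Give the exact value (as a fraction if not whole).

47232/143 frames

A emits 24 × 13776 = 330624 frames; B emits 24000/1001 × 13776 = 47232000/143.
Difference = 47232/143 frames (≈ 330.2937); B is behind A.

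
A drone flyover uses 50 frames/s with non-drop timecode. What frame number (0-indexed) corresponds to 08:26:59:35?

Total seconds to the label: (8 × 3600 + 26 × 60 + 59) = 30419.
Frame index = 30419 × 50 + 35 = 1520985.

frame 1520985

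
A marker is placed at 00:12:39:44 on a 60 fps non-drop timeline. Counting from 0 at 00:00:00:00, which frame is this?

Total seconds to the label: (0 × 3600 + 12 × 60 + 39) = 759.
Frame index = 759 × 60 + 44 = 45584.

frame 45584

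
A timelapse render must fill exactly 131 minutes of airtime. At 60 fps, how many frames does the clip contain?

131 min = 7860 s.
Frames = 7860 × 60 = 471600.

471600 frames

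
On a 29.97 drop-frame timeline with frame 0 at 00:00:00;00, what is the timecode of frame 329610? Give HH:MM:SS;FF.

03:03:18;00

Ten DF minutes hold 17982 frames, so frame 329610 lies in block 18 (frames 323676–341657) with 5934 frames into that block.
The block's first minute is 1800 frames and the rest 1798 each; 5934 frames reaches minute 3, so 18 × 18 + 3 × 2 = 330 labels have been skipped so far.
Adding those back, label number 329610 + 330 = 329940 at 30 labels/s is 10998 s + 0 f = 3 h 3 min 18 s frame 0, i.e. 03:03:18;00.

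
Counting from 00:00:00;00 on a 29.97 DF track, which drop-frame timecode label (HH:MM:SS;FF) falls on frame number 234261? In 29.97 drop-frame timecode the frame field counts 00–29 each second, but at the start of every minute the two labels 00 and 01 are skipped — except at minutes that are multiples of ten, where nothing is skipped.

Ten DF minutes hold 17982 frames, so frame 234261 lies in block 13 (frames 233766–251747) with 495 frames into that block.
The block's first minute is 1800 frames and the rest 1798 each; 495 frames reaches minute 0, so 13 × 18 + 0 × 2 = 234 labels have been skipped so far.
Adding those back, label number 234261 + 234 = 234495 at 30 labels/s is 7816 s + 15 f = 2 h 10 min 16 s frame 15, i.e. 02:10:16;15.

02:10:16;15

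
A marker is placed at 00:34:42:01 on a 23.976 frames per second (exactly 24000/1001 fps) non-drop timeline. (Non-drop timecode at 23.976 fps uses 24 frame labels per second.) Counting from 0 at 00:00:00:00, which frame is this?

Total seconds to the label: (0 × 3600 + 34 × 60 + 42) = 2082.
Frame index = 2082 × 24 + 1 = 49969.

49969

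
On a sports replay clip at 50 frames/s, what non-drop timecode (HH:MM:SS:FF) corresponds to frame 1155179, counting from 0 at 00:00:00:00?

06:25:03:29

1155179 ÷ 50 = 23103 full seconds, remainder 29 frames.
23103 s = 6 h 25 min 3 s.
Timecode: 06:25:03:29.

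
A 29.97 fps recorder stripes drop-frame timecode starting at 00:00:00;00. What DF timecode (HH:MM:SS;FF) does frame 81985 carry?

00:45:35;17

Each 10-minute DF block holds 10 × 60 × 30 − 9 × 2 = 17982 frames. 81985 ÷ 17982 → 4 full blocks, remainder 10057.
Within the partial block the first minute is 1800 frames and each further minute 1798, so 5 further minute boundaries passed. Total skipped labels = 18 × 4 + 2 × 5 = 82.
Non-drop label index = 81985 + 82 = 82067; at 30 labels/s that is 00:45:35:17, i.e. DF 00:45:35;17.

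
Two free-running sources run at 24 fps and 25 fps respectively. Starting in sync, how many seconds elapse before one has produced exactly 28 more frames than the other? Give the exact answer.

The gap grows by |25 − 24| = 1 frame per second.
Time for a 28-frame gap: 28 ÷ (1) = 28 s.

28 seconds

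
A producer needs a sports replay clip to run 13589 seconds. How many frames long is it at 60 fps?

Frames = 13589 × 60 = 815340.

815340 frames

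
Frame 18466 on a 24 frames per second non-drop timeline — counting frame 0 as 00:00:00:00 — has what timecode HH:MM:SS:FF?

18466 ÷ 24 = 769 full seconds, remainder 10 frames.
769 s = 0 h 12 min 49 s.
Timecode: 00:12:49:10.

00:12:49:10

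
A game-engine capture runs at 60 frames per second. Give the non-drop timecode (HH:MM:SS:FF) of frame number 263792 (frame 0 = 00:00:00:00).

01:13:16:32

263792 ÷ 60 = 4396 full seconds, remainder 32 frames.
4396 s = 1 h 13 min 16 s.
Timecode: 01:13:16:32.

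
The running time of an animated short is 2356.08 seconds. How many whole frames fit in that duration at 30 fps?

Frames = 2356.08 × 30 = 353412/5 ≈ 70682.4000.
Complete frames: 70682.

70682 frames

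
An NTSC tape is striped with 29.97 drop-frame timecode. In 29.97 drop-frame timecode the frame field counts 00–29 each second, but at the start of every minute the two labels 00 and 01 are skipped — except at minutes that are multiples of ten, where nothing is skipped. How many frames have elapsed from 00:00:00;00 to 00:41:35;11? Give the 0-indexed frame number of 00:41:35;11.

Complete 10-minute blocks: 4, each 17982 frames → 71928.
Remaining 1 whole minute in the current block: 1800 + 0 × 1798 = 1800 frames.
Within the current minute: 35 × 30 + 11 − 2 = 1059 (labels ;00/;01 skipped at this minute). Total = 71928 + 1800 + 1059 = 74787.

74787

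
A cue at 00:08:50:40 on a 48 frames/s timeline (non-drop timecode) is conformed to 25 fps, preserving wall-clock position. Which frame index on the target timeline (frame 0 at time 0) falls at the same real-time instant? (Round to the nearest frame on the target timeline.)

frame 13271

Source frame index: (0×3600 + 8×60 + 50) × 48 + 40 = 25480.
Real time: 25480 / (48) = 3185/6 s.
Target frame: (3185/6) × (25) = 79625/6 ≈ 13270.833 → 13271.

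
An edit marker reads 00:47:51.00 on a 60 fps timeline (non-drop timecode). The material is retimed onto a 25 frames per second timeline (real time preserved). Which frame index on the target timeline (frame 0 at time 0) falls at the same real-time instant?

Source frame index: (0×3600 + 47×60 + 51) × 60 + 0 = 172260.
Real time: 172260 / (60) = 2871 s.
Target frame: (2871) × (25) = 71775.

frame 71775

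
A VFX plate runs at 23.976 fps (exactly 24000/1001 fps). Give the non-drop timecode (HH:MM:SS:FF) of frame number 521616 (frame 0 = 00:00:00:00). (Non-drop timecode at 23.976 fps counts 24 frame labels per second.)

06:02:14:00

521616 ÷ 24 = 21734 full seconds, remainder 0 frames.
21734 s = 6 h 2 min 14 s.
Timecode: 06:02:14:00.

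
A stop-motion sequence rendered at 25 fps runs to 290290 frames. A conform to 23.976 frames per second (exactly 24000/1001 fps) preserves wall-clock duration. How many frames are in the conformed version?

Target frames = source frames × (target rate / source rate) = 290290 × (24000/1001)/(25) = 290290 × 960/1001 = 278400.

278400 frames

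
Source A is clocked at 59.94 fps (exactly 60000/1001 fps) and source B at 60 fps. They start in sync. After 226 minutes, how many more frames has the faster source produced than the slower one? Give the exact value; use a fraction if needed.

226 min = 13560 s.
A emits 60000/1001 × 13560 = 813600000/1001 frames; B emits 60 × 13560 = 813600.
Difference = 813600/1001 frames (≈ 812.7872); B is ahead of A.

813600/1001 frames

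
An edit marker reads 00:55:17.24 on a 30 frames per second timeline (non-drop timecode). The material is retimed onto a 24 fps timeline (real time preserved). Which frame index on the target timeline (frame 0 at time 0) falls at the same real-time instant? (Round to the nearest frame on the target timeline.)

Source frame index: (0×3600 + 55×60 + 17) × 30 + 24 = 99534.
Real time: 99534 / (30) = 16589/5 s.
Target frame: (16589/5) × (24) = 398136/5 ≈ 79627.200 → 79627.

frame 79627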